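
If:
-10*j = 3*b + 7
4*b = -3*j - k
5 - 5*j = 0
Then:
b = -17/3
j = 1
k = 59/3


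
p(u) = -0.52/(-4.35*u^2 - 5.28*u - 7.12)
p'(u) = -0.52*(8.7*u + 5.28)/(-4.35*u^2 - 5.28*u - 7.12)^2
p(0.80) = 0.04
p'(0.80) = -0.03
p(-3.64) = 0.01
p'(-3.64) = 0.01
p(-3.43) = 0.01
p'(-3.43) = 0.01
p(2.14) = 0.01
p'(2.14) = -0.01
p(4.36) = 0.00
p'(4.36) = -0.00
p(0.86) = 0.03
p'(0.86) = -0.03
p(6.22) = 0.00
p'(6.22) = -0.00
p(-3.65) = 0.01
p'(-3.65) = 0.01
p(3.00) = 0.01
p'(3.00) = -0.00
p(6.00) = 0.00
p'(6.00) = -0.00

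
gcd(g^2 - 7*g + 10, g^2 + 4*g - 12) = g - 2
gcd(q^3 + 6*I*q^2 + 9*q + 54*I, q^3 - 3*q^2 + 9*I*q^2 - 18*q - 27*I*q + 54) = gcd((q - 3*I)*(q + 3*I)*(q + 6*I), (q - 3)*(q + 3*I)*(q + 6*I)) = q^2 + 9*I*q - 18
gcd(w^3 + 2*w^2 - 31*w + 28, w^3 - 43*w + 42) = w^2 + 6*w - 7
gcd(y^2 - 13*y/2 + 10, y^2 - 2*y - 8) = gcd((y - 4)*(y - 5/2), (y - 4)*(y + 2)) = y - 4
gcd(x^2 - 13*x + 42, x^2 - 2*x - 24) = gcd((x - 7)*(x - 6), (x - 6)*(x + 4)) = x - 6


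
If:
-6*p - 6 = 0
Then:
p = -1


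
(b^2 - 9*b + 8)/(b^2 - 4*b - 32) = (b - 1)/(b + 4)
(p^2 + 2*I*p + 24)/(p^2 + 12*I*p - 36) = (p - 4*I)/(p + 6*I)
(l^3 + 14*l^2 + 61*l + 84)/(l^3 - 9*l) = (l^2 + 11*l + 28)/(l*(l - 3))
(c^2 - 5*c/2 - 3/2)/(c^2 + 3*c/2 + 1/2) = (c - 3)/(c + 1)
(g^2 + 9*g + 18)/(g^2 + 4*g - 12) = (g + 3)/(g - 2)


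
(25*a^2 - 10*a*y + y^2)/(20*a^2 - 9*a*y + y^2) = (-5*a + y)/(-4*a + y)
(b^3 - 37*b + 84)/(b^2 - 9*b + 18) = (b^2 + 3*b - 28)/(b - 6)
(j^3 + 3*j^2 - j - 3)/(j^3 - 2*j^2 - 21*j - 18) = (j - 1)/(j - 6)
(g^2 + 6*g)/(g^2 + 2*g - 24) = g/(g - 4)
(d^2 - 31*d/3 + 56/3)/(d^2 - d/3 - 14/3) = (d - 8)/(d + 2)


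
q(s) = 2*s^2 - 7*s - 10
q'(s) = 4*s - 7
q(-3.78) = 45.04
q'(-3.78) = -22.12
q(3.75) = -8.12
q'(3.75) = 8.00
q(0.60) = -13.48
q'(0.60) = -4.60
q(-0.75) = -3.62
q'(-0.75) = -10.00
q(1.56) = -16.05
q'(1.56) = -0.76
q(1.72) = -16.12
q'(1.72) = -0.12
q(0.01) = -10.07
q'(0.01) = -6.96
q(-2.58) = 21.37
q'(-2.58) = -17.32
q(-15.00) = 545.00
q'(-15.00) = -67.00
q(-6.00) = 104.00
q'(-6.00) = -31.00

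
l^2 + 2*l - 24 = (l - 4)*(l + 6)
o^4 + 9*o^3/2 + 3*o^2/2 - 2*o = o*(o - 1/2)*(o + 1)*(o + 4)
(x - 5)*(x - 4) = x^2 - 9*x + 20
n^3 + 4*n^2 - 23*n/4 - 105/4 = (n - 5/2)*(n + 3)*(n + 7/2)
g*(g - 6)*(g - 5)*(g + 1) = g^4 - 10*g^3 + 19*g^2 + 30*g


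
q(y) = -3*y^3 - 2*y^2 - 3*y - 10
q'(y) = -9*y^2 - 4*y - 3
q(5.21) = -504.18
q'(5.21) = -268.14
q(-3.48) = 102.65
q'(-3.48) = -98.07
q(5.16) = -490.90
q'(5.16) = -263.27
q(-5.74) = 508.68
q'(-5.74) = -276.57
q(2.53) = -78.97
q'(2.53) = -70.73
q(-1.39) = -1.64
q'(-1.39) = -14.83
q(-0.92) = -6.60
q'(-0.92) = -6.94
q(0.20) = -10.70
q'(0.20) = -4.16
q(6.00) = -748.00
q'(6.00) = -351.00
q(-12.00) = 4922.00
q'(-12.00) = -1251.00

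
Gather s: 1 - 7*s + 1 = 2 - 7*s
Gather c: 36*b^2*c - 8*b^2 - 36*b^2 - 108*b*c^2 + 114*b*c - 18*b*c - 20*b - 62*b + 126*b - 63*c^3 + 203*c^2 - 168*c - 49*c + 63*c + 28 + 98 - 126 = -44*b^2 + 44*b - 63*c^3 + c^2*(203 - 108*b) + c*(36*b^2 + 96*b - 154)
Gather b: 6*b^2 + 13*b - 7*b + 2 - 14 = 6*b^2 + 6*b - 12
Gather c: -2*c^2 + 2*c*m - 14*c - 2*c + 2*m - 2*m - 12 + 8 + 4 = -2*c^2 + c*(2*m - 16)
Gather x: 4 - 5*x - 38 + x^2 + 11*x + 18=x^2 + 6*x - 16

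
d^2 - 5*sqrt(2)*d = d*(d - 5*sqrt(2))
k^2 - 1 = (k - 1)*(k + 1)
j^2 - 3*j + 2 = (j - 2)*(j - 1)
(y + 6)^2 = y^2 + 12*y + 36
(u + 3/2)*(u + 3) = u^2 + 9*u/2 + 9/2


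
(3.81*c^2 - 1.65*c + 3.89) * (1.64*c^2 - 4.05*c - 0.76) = 6.2484*c^4 - 18.1365*c^3 + 10.1665*c^2 - 14.5005*c - 2.9564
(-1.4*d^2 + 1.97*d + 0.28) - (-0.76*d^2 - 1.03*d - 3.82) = -0.64*d^2 + 3.0*d + 4.1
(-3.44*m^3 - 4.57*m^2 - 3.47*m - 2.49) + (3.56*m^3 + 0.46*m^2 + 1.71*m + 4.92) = 0.12*m^3 - 4.11*m^2 - 1.76*m + 2.43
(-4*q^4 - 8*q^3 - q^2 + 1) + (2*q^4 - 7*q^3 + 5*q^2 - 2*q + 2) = -2*q^4 - 15*q^3 + 4*q^2 - 2*q + 3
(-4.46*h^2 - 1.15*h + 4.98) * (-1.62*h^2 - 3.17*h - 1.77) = 7.2252*h^4 + 16.0012*h^3 + 3.4721*h^2 - 13.7511*h - 8.8146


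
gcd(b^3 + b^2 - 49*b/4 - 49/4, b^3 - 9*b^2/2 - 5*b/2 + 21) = b - 7/2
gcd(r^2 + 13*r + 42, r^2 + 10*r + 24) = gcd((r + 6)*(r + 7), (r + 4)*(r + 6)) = r + 6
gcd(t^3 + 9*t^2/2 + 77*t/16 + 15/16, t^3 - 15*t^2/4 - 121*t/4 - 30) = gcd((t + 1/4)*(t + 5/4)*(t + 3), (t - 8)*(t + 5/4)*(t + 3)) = t^2 + 17*t/4 + 15/4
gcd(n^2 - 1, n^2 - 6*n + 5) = n - 1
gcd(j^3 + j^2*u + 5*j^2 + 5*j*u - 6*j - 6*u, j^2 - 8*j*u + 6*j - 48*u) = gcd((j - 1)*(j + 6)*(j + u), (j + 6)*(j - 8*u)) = j + 6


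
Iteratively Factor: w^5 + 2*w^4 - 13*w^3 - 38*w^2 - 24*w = (w + 1)*(w^4 + w^3 - 14*w^2 - 24*w) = (w + 1)*(w + 2)*(w^3 - w^2 - 12*w) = (w - 4)*(w + 1)*(w + 2)*(w^2 + 3*w) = (w - 4)*(w + 1)*(w + 2)*(w + 3)*(w)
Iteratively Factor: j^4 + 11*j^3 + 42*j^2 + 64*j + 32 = (j + 1)*(j^3 + 10*j^2 + 32*j + 32) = (j + 1)*(j + 4)*(j^2 + 6*j + 8) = (j + 1)*(j + 2)*(j + 4)*(j + 4)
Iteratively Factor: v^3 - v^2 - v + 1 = (v - 1)*(v^2 - 1) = (v - 1)^2*(v + 1)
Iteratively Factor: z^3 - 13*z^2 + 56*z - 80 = (z - 4)*(z^2 - 9*z + 20) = (z - 4)^2*(z - 5)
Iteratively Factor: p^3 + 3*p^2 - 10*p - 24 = (p + 2)*(p^2 + p - 12) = (p + 2)*(p + 4)*(p - 3)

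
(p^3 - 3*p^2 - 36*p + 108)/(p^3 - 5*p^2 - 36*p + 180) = (p - 3)/(p - 5)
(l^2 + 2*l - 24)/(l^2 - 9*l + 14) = (l^2 + 2*l - 24)/(l^2 - 9*l + 14)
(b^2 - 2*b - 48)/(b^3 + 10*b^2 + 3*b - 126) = (b - 8)/(b^2 + 4*b - 21)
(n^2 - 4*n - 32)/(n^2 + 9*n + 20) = (n - 8)/(n + 5)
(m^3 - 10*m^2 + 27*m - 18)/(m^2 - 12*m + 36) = (m^2 - 4*m + 3)/(m - 6)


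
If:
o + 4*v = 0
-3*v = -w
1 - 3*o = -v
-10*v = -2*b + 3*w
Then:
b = -19/26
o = 4/13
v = -1/13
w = -3/13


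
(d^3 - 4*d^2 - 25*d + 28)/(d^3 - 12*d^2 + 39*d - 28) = (d + 4)/(d - 4)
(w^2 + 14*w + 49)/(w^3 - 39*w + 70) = (w + 7)/(w^2 - 7*w + 10)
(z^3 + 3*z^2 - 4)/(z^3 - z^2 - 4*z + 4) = (z + 2)/(z - 2)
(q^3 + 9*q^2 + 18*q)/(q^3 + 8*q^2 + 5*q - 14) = q*(q^2 + 9*q + 18)/(q^3 + 8*q^2 + 5*q - 14)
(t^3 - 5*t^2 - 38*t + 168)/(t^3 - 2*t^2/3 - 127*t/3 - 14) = 3*(t - 4)/(3*t + 1)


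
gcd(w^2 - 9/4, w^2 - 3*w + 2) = 1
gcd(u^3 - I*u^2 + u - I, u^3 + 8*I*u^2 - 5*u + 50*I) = 1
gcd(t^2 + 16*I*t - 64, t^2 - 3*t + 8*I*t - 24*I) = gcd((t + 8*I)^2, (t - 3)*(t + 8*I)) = t + 8*I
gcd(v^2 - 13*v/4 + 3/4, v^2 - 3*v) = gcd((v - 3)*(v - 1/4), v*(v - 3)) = v - 3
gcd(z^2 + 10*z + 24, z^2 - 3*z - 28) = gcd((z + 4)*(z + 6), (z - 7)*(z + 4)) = z + 4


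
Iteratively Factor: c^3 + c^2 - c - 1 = (c + 1)*(c^2 - 1) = (c - 1)*(c + 1)*(c + 1)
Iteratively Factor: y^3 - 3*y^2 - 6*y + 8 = (y - 4)*(y^2 + y - 2) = (y - 4)*(y - 1)*(y + 2)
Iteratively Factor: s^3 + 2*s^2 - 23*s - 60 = (s - 5)*(s^2 + 7*s + 12) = (s - 5)*(s + 3)*(s + 4)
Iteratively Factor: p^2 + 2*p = (p)*(p + 2)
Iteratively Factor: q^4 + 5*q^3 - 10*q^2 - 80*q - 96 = (q + 3)*(q^3 + 2*q^2 - 16*q - 32) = (q + 2)*(q + 3)*(q^2 - 16) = (q - 4)*(q + 2)*(q + 3)*(q + 4)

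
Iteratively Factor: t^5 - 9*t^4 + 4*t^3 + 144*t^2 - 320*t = (t - 4)*(t^4 - 5*t^3 - 16*t^2 + 80*t) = (t - 4)*(t + 4)*(t^3 - 9*t^2 + 20*t) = (t - 5)*(t - 4)*(t + 4)*(t^2 - 4*t) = t*(t - 5)*(t - 4)*(t + 4)*(t - 4)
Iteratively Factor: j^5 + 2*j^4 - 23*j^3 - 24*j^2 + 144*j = (j)*(j^4 + 2*j^3 - 23*j^2 - 24*j + 144) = j*(j - 3)*(j^3 + 5*j^2 - 8*j - 48) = j*(j - 3)^2*(j^2 + 8*j + 16) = j*(j - 3)^2*(j + 4)*(j + 4)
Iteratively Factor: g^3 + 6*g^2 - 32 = (g + 4)*(g^2 + 2*g - 8) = (g + 4)^2*(g - 2)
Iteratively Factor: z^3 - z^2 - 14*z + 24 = (z - 2)*(z^2 + z - 12) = (z - 2)*(z + 4)*(z - 3)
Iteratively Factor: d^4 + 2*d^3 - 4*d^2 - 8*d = (d + 2)*(d^3 - 4*d) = (d - 2)*(d + 2)*(d^2 + 2*d) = d*(d - 2)*(d + 2)*(d + 2)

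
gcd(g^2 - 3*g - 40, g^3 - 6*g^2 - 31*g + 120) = g^2 - 3*g - 40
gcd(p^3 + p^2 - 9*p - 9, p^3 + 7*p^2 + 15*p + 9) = p^2 + 4*p + 3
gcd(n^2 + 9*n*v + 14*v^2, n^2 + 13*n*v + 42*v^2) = n + 7*v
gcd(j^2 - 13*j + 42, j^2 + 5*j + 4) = 1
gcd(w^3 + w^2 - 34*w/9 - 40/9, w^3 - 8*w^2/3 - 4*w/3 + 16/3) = w^2 - 2*w/3 - 8/3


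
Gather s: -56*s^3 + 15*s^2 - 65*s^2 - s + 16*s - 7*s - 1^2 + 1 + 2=-56*s^3 - 50*s^2 + 8*s + 2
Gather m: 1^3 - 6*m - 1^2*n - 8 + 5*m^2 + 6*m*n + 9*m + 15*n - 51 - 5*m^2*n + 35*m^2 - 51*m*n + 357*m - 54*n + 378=m^2*(40 - 5*n) + m*(360 - 45*n) - 40*n + 320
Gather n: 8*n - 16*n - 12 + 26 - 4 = 10 - 8*n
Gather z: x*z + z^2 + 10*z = z^2 + z*(x + 10)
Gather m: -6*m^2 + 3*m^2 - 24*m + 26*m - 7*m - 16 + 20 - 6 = -3*m^2 - 5*m - 2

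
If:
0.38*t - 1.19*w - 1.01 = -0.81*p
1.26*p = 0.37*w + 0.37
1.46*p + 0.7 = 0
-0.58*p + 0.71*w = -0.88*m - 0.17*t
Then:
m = 2.69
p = -0.48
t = -4.56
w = -2.63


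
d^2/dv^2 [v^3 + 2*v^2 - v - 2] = 6*v + 4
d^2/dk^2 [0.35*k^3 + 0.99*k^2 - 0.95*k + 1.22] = 2.1*k + 1.98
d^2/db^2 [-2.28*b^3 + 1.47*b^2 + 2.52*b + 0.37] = 2.94 - 13.68*b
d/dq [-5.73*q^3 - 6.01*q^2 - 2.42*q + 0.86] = -17.19*q^2 - 12.02*q - 2.42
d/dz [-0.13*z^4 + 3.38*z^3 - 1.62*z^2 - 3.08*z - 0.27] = -0.52*z^3 + 10.14*z^2 - 3.24*z - 3.08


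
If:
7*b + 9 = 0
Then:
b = -9/7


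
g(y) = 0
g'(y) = 0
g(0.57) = 0.00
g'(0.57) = 0.00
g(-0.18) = 0.00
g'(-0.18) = 0.00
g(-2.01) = 0.00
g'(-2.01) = 0.00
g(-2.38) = 0.00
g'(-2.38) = 0.00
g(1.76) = 0.00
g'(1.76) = 0.00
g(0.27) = 0.00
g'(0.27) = 0.00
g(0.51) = 0.00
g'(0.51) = 0.00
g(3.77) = 0.00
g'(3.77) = 0.00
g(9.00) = 0.00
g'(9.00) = 0.00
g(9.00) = 0.00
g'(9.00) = 0.00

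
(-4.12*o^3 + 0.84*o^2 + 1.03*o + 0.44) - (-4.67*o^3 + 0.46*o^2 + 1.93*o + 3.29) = 0.55*o^3 + 0.38*o^2 - 0.9*o - 2.85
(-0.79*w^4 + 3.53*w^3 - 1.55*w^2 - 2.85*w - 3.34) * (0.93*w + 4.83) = -0.7347*w^5 - 0.5328*w^4 + 15.6084*w^3 - 10.137*w^2 - 16.8717*w - 16.1322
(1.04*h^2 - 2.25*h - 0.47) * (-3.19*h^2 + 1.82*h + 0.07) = -3.3176*h^4 + 9.0703*h^3 - 2.5229*h^2 - 1.0129*h - 0.0329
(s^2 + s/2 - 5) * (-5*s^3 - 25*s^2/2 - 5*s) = -5*s^5 - 15*s^4 + 55*s^3/4 + 60*s^2 + 25*s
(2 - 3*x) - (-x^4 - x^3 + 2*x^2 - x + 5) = x^4 + x^3 - 2*x^2 - 2*x - 3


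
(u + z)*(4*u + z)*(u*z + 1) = 4*u^3*z + 5*u^2*z^2 + 4*u^2 + u*z^3 + 5*u*z + z^2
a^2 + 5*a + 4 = (a + 1)*(a + 4)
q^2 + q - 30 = (q - 5)*(q + 6)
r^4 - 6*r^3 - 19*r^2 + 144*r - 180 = (r - 6)*(r - 3)*(r - 2)*(r + 5)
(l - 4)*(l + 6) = l^2 + 2*l - 24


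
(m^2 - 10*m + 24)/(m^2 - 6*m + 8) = (m - 6)/(m - 2)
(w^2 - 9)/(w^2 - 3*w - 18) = (w - 3)/(w - 6)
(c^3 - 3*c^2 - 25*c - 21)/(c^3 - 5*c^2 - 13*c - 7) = (c + 3)/(c + 1)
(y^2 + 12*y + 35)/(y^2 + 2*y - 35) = (y + 5)/(y - 5)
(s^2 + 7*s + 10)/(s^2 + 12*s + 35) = (s + 2)/(s + 7)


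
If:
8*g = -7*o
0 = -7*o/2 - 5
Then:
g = 5/4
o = -10/7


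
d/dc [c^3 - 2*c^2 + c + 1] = 3*c^2 - 4*c + 1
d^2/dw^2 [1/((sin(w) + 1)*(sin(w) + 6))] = (-4*sin(w)^3 - 17*sin(w)^2 - 2*sin(w) + 86)/((sin(w) + 1)^2*(sin(w) + 6)^3)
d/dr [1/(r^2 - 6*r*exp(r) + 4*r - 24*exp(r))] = 2*(3*r*exp(r) - r + 15*exp(r) - 2)/(r^2 - 6*r*exp(r) + 4*r - 24*exp(r))^2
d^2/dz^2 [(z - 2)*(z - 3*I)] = 2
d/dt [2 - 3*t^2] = -6*t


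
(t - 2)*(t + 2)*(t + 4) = t^3 + 4*t^2 - 4*t - 16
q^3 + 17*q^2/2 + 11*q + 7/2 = (q + 1/2)*(q + 1)*(q + 7)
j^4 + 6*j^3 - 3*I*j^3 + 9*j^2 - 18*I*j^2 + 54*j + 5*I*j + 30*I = (j + 6)*(j - 5*I)*(j + I)^2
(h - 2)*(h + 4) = h^2 + 2*h - 8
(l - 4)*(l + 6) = l^2 + 2*l - 24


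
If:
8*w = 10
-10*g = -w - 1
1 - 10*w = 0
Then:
No Solution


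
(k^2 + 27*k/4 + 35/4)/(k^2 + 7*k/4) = (k + 5)/k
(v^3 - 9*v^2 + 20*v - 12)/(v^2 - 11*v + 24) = (v^3 - 9*v^2 + 20*v - 12)/(v^2 - 11*v + 24)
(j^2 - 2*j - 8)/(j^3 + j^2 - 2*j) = (j - 4)/(j*(j - 1))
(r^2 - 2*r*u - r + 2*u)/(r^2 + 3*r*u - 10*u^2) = (r - 1)/(r + 5*u)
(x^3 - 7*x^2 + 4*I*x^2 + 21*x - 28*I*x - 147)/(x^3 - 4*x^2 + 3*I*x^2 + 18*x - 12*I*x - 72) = (x^2 + x*(-7 + 7*I) - 49*I)/(x^2 + x*(-4 + 6*I) - 24*I)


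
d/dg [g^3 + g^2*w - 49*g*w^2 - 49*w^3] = 3*g^2 + 2*g*w - 49*w^2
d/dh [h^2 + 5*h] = 2*h + 5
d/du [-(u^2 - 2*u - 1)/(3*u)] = (-u^2 - 1)/(3*u^2)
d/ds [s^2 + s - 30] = 2*s + 1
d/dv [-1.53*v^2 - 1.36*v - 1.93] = -3.06*v - 1.36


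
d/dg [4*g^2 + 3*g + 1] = 8*g + 3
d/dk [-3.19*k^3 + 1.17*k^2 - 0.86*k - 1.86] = -9.57*k^2 + 2.34*k - 0.86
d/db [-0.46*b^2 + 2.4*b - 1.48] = 2.4 - 0.92*b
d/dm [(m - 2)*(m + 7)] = 2*m + 5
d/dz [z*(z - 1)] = 2*z - 1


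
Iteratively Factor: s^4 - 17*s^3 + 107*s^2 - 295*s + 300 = (s - 3)*(s^3 - 14*s^2 + 65*s - 100) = (s - 4)*(s - 3)*(s^2 - 10*s + 25) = (s - 5)*(s - 4)*(s - 3)*(s - 5)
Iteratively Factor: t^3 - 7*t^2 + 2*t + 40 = (t - 4)*(t^2 - 3*t - 10) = (t - 4)*(t + 2)*(t - 5)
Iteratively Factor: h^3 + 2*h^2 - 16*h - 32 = (h - 4)*(h^2 + 6*h + 8) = (h - 4)*(h + 4)*(h + 2)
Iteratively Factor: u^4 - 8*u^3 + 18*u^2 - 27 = (u - 3)*(u^3 - 5*u^2 + 3*u + 9) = (u - 3)^2*(u^2 - 2*u - 3) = (u - 3)^3*(u + 1)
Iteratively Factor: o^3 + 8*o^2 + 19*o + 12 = (o + 3)*(o^2 + 5*o + 4) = (o + 3)*(o + 4)*(o + 1)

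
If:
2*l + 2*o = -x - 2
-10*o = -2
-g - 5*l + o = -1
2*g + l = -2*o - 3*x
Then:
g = 8/3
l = -22/75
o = 1/5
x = -136/75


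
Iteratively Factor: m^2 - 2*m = (m - 2)*(m)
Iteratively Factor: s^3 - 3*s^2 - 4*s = (s - 4)*(s^2 + s) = s*(s - 4)*(s + 1)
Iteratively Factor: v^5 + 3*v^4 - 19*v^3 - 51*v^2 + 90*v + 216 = (v + 3)*(v^4 - 19*v^2 + 6*v + 72) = (v - 3)*(v + 3)*(v^3 + 3*v^2 - 10*v - 24) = (v - 3)*(v + 2)*(v + 3)*(v^2 + v - 12) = (v - 3)^2*(v + 2)*(v + 3)*(v + 4)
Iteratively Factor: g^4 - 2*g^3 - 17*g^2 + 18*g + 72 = (g + 2)*(g^3 - 4*g^2 - 9*g + 36) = (g - 3)*(g + 2)*(g^2 - g - 12) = (g - 3)*(g + 2)*(g + 3)*(g - 4)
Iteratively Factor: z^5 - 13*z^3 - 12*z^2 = (z)*(z^4 - 13*z^2 - 12*z) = z*(z + 1)*(z^3 - z^2 - 12*z) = z*(z + 1)*(z + 3)*(z^2 - 4*z) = z*(z - 4)*(z + 1)*(z + 3)*(z)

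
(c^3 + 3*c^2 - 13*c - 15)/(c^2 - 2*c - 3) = c + 5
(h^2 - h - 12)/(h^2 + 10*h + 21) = (h - 4)/(h + 7)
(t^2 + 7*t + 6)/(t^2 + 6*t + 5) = (t + 6)/(t + 5)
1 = 1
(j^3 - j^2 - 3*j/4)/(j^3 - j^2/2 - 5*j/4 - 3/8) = 2*j/(2*j + 1)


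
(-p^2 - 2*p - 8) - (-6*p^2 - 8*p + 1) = 5*p^2 + 6*p - 9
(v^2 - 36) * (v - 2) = v^3 - 2*v^2 - 36*v + 72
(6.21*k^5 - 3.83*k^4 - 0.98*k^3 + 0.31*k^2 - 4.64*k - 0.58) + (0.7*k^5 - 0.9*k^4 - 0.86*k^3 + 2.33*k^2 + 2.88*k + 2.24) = 6.91*k^5 - 4.73*k^4 - 1.84*k^3 + 2.64*k^2 - 1.76*k + 1.66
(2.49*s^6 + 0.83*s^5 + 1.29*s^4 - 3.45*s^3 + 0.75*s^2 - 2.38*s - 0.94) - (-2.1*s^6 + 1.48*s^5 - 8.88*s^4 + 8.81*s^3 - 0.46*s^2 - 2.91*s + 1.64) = 4.59*s^6 - 0.65*s^5 + 10.17*s^4 - 12.26*s^3 + 1.21*s^2 + 0.53*s - 2.58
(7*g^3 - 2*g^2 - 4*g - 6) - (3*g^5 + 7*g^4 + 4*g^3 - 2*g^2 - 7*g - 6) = -3*g^5 - 7*g^4 + 3*g^3 + 3*g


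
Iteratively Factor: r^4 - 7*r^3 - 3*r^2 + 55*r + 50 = (r - 5)*(r^3 - 2*r^2 - 13*r - 10) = (r - 5)*(r + 1)*(r^2 - 3*r - 10) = (r - 5)*(r + 1)*(r + 2)*(r - 5)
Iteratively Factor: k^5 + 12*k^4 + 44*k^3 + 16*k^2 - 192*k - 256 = (k + 4)*(k^4 + 8*k^3 + 12*k^2 - 32*k - 64) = (k + 2)*(k + 4)*(k^3 + 6*k^2 - 32) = (k + 2)*(k + 4)^2*(k^2 + 2*k - 8) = (k - 2)*(k + 2)*(k + 4)^2*(k + 4)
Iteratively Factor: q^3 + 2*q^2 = (q)*(q^2 + 2*q) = q^2*(q + 2)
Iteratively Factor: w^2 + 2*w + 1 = (w + 1)*(w + 1)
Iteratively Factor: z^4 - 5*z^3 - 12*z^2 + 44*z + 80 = (z + 2)*(z^3 - 7*z^2 + 2*z + 40) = (z - 4)*(z + 2)*(z^2 - 3*z - 10) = (z - 4)*(z + 2)^2*(z - 5)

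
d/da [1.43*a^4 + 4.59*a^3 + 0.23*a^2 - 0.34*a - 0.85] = 5.72*a^3 + 13.77*a^2 + 0.46*a - 0.34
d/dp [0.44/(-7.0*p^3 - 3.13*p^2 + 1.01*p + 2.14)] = (9.24*p^2 + 2.7544*p - 0.4444)/(7.0*p^3 + 3.13*p^2 - 1.01*p - 2.14)^2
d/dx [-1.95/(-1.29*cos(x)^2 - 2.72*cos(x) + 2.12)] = (5.031*cos(x) + 5.304)*sin(x)/(1.29*cos(x)^2 + 2.72*cos(x) - 2.12)^2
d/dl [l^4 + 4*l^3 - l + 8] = 4*l^3 + 12*l^2 - 1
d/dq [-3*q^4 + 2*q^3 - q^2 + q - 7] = -12*q^3 + 6*q^2 - 2*q + 1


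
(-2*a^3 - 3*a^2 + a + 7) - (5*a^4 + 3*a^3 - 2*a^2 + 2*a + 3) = -5*a^4 - 5*a^3 - a^2 - a + 4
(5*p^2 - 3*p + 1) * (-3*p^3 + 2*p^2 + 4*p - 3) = -15*p^5 + 19*p^4 + 11*p^3 - 25*p^2 + 13*p - 3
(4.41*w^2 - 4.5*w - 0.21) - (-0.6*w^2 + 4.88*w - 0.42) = 5.01*w^2 - 9.38*w + 0.21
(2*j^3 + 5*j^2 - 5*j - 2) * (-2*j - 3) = -4*j^4 - 16*j^3 - 5*j^2 + 19*j + 6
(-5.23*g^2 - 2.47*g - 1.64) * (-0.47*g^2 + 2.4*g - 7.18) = 2.4581*g^4 - 11.3911*g^3 + 32.3942*g^2 + 13.7986*g + 11.7752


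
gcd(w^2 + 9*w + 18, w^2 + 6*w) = w + 6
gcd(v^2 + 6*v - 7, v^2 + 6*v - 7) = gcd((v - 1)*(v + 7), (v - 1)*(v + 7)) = v^2 + 6*v - 7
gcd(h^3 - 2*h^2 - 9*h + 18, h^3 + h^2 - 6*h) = h^2 + h - 6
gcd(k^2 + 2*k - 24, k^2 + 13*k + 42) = k + 6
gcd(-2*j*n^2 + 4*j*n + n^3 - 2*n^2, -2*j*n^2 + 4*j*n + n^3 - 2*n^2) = 2*j*n^2 - 4*j*n - n^3 + 2*n^2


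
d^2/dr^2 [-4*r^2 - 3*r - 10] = -8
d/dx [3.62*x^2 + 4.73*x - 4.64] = 7.24*x + 4.73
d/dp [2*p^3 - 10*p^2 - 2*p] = 6*p^2 - 20*p - 2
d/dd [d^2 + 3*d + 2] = 2*d + 3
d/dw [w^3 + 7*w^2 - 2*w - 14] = 3*w^2 + 14*w - 2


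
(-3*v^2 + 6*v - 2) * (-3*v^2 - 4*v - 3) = 9*v^4 - 6*v^3 - 9*v^2 - 10*v + 6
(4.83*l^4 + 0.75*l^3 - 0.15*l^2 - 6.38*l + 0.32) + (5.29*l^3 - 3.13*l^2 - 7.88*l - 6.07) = 4.83*l^4 + 6.04*l^3 - 3.28*l^2 - 14.26*l - 5.75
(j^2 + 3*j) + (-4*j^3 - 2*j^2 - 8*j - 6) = -4*j^3 - j^2 - 5*j - 6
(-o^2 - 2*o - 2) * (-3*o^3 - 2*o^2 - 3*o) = 3*o^5 + 8*o^4 + 13*o^3 + 10*o^2 + 6*o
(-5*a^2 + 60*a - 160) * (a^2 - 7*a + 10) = -5*a^4 + 95*a^3 - 630*a^2 + 1720*a - 1600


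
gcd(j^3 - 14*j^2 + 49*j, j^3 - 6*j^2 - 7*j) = j^2 - 7*j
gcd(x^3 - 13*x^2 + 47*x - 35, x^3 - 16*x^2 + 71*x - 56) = x^2 - 8*x + 7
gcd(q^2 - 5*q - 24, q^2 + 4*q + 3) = q + 3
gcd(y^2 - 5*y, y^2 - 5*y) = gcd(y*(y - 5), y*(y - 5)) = y^2 - 5*y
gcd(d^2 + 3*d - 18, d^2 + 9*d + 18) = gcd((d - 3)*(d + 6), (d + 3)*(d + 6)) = d + 6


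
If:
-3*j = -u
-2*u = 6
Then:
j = -1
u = -3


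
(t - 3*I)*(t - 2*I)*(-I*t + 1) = -I*t^3 - 4*t^2 + I*t - 6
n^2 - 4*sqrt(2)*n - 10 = (n - 5*sqrt(2))*(n + sqrt(2))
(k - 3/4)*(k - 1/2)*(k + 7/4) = k^3 + k^2/2 - 29*k/16 + 21/32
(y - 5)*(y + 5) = y^2 - 25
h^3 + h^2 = h^2*(h + 1)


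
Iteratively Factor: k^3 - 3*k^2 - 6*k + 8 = (k + 2)*(k^2 - 5*k + 4) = (k - 1)*(k + 2)*(k - 4)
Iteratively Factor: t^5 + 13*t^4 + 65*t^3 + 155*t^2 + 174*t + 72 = (t + 1)*(t^4 + 12*t^3 + 53*t^2 + 102*t + 72) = (t + 1)*(t + 3)*(t^3 + 9*t^2 + 26*t + 24) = (t + 1)*(t + 3)^2*(t^2 + 6*t + 8) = (t + 1)*(t + 3)^2*(t + 4)*(t + 2)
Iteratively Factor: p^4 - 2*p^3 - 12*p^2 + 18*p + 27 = (p + 1)*(p^3 - 3*p^2 - 9*p + 27) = (p + 1)*(p + 3)*(p^2 - 6*p + 9) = (p - 3)*(p + 1)*(p + 3)*(p - 3)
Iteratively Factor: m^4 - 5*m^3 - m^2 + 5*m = (m - 5)*(m^3 - m) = m*(m - 5)*(m^2 - 1) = m*(m - 5)*(m + 1)*(m - 1)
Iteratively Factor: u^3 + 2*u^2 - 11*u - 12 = (u + 4)*(u^2 - 2*u - 3) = (u - 3)*(u + 4)*(u + 1)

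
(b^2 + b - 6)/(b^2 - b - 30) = (-b^2 - b + 6)/(-b^2 + b + 30)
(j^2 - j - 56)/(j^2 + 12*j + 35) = (j - 8)/(j + 5)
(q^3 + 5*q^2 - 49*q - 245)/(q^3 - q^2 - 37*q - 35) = (q + 7)/(q + 1)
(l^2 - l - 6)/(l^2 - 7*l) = (l^2 - l - 6)/(l*(l - 7))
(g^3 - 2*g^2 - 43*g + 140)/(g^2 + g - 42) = (g^2 - 9*g + 20)/(g - 6)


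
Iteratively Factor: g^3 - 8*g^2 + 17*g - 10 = (g - 5)*(g^2 - 3*g + 2) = (g - 5)*(g - 2)*(g - 1)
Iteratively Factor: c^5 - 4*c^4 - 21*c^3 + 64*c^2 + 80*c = (c + 4)*(c^4 - 8*c^3 + 11*c^2 + 20*c) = c*(c + 4)*(c^3 - 8*c^2 + 11*c + 20) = c*(c - 5)*(c + 4)*(c^2 - 3*c - 4) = c*(c - 5)*(c - 4)*(c + 4)*(c + 1)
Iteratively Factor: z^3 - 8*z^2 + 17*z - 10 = (z - 2)*(z^2 - 6*z + 5) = (z - 2)*(z - 1)*(z - 5)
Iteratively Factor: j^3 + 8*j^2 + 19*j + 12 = (j + 4)*(j^2 + 4*j + 3) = (j + 1)*(j + 4)*(j + 3)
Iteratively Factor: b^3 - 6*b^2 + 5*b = (b - 5)*(b^2 - b) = b*(b - 5)*(b - 1)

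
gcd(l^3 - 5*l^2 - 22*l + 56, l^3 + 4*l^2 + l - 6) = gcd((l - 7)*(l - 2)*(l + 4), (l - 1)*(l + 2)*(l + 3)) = 1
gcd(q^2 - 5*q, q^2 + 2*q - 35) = q - 5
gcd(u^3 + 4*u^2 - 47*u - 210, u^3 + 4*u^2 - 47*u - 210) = u^3 + 4*u^2 - 47*u - 210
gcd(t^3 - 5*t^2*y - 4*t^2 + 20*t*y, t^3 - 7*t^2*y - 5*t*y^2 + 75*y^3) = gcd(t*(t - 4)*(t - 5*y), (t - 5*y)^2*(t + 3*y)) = -t + 5*y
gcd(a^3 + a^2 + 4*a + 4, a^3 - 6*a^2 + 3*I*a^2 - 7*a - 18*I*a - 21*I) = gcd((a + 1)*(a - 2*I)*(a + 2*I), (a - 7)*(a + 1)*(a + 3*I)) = a + 1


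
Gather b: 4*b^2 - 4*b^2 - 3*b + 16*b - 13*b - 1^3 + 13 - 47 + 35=0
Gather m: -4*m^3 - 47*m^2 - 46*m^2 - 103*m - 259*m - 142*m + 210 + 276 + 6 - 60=-4*m^3 - 93*m^2 - 504*m + 432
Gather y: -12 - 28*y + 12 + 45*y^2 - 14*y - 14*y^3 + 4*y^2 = -14*y^3 + 49*y^2 - 42*y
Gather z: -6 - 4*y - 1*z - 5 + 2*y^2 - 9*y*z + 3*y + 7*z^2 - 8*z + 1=2*y^2 - y + 7*z^2 + z*(-9*y - 9) - 10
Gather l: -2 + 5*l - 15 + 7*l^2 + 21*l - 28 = 7*l^2 + 26*l - 45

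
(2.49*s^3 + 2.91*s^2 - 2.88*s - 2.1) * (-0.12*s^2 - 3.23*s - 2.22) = -0.2988*s^5 - 8.3919*s^4 - 14.5815*s^3 + 3.0942*s^2 + 13.1766*s + 4.662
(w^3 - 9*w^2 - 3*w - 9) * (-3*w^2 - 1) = -3*w^5 + 27*w^4 + 8*w^3 + 36*w^2 + 3*w + 9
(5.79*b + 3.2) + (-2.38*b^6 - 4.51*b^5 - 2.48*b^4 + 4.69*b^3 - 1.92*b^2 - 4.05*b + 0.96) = -2.38*b^6 - 4.51*b^5 - 2.48*b^4 + 4.69*b^3 - 1.92*b^2 + 1.74*b + 4.16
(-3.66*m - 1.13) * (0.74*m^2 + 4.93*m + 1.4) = -2.7084*m^3 - 18.88*m^2 - 10.6949*m - 1.582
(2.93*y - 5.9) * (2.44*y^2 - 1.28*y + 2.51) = 7.1492*y^3 - 18.1464*y^2 + 14.9063*y - 14.809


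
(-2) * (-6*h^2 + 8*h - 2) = 12*h^2 - 16*h + 4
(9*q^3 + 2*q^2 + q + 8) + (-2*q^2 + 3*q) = 9*q^3 + 4*q + 8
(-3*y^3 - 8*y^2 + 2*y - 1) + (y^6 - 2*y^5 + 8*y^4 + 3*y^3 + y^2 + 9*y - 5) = y^6 - 2*y^5 + 8*y^4 - 7*y^2 + 11*y - 6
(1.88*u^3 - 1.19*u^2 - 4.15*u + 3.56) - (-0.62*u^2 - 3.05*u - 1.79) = 1.88*u^3 - 0.57*u^2 - 1.1*u + 5.35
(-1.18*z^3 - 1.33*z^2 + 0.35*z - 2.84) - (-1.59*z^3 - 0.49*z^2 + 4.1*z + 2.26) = 0.41*z^3 - 0.84*z^2 - 3.75*z - 5.1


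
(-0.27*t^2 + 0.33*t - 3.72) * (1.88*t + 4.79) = -0.5076*t^3 - 0.6729*t^2 - 5.4129*t - 17.8188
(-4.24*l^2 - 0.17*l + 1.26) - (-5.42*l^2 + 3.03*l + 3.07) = 1.18*l^2 - 3.2*l - 1.81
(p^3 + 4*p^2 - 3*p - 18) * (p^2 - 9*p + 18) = p^5 - 5*p^4 - 21*p^3 + 81*p^2 + 108*p - 324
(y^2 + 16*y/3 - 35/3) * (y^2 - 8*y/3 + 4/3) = y^4 + 8*y^3/3 - 221*y^2/9 + 344*y/9 - 140/9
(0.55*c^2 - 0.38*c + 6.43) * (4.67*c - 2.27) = 2.5685*c^3 - 3.0231*c^2 + 30.8907*c - 14.5961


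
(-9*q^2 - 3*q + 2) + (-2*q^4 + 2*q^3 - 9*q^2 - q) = -2*q^4 + 2*q^3 - 18*q^2 - 4*q + 2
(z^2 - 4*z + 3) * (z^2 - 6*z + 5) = z^4 - 10*z^3 + 32*z^2 - 38*z + 15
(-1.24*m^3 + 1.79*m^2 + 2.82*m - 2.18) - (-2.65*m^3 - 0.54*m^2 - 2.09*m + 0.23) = 1.41*m^3 + 2.33*m^2 + 4.91*m - 2.41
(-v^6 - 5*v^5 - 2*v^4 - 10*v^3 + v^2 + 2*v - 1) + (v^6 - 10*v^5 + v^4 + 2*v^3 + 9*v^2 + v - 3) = -15*v^5 - v^4 - 8*v^3 + 10*v^2 + 3*v - 4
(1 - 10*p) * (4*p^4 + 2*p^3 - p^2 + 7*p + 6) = -40*p^5 - 16*p^4 + 12*p^3 - 71*p^2 - 53*p + 6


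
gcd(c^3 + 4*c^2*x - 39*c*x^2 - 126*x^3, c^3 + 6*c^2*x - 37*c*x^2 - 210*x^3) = -c^2 - c*x + 42*x^2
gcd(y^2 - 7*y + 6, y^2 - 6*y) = y - 6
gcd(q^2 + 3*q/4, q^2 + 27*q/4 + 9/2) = q + 3/4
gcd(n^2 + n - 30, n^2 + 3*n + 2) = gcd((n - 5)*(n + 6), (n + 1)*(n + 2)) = 1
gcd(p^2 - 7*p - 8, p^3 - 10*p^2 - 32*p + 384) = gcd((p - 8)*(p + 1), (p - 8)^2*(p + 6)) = p - 8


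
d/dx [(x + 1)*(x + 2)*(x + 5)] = 3*x^2 + 16*x + 17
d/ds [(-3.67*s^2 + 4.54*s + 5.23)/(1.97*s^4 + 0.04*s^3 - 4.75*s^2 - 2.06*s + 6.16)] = (14.4598*s^5 - 26.6846*s^4 - 41.5756*s^3 + 28.4976*s^2 + 4.4706*s + 38.7402)/(3.8809*s^8 + 0.1576*s^7 - 18.7134*s^6 - 8.4964*s^5 + 46.6681*s^4 + 20.0628*s^3 - 54.2764*s^2 - 25.3792*s + 37.9456)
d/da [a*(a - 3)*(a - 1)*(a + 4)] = 4*a^3 - 26*a + 12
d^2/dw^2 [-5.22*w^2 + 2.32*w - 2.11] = -10.4400000000000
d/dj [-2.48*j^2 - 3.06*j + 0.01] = -4.96*j - 3.06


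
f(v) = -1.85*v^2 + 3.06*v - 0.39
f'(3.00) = -8.04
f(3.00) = -7.86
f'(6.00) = -19.14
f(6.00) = -48.63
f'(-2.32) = 11.64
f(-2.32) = -17.45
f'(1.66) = -3.08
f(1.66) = -0.41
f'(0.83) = -0.01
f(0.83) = 0.88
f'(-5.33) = 22.78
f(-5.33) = -69.26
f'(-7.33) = 30.18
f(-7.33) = -122.22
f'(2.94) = -7.82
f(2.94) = -7.38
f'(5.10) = -15.81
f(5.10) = -32.90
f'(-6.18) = 25.93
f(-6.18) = -89.96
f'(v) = 3.06 - 3.7*v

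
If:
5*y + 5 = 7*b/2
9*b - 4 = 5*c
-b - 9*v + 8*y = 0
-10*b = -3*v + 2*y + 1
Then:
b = -25/148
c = -817/740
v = -433/444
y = -331/296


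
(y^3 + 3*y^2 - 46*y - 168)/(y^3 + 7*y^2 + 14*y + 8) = (y^2 - y - 42)/(y^2 + 3*y + 2)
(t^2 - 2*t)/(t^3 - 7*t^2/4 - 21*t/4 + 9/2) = 4*t*(t - 2)/(4*t^3 - 7*t^2 - 21*t + 18)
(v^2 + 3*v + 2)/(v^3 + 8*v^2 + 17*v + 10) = 1/(v + 5)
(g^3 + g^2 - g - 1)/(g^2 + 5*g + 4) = (g^2 - 1)/(g + 4)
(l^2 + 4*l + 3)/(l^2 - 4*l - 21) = (l + 1)/(l - 7)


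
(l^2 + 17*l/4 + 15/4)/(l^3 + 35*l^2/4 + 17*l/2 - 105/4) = (4*l + 5)/(4*l^2 + 23*l - 35)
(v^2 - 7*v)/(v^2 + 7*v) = (v - 7)/(v + 7)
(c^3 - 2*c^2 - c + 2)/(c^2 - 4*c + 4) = (c^2 - 1)/(c - 2)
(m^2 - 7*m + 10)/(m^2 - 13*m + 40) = (m - 2)/(m - 8)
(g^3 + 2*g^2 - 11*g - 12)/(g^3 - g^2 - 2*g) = (g^2 + g - 12)/(g*(g - 2))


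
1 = 1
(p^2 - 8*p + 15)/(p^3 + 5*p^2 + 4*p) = (p^2 - 8*p + 15)/(p*(p^2 + 5*p + 4))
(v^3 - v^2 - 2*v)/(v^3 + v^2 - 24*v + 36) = v*(v + 1)/(v^2 + 3*v - 18)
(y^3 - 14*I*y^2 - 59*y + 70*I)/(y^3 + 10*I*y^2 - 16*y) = (y^3 - 14*I*y^2 - 59*y + 70*I)/(y*(y^2 + 10*I*y - 16))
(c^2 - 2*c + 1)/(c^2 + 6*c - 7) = (c - 1)/(c + 7)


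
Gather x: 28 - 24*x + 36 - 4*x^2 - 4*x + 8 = -4*x^2 - 28*x + 72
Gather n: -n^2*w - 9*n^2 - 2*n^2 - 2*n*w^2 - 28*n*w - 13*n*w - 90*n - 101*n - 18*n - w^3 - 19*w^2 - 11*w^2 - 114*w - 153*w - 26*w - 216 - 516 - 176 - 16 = n^2*(-w - 11) + n*(-2*w^2 - 41*w - 209) - w^3 - 30*w^2 - 293*w - 924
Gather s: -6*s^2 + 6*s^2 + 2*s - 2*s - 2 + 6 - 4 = 0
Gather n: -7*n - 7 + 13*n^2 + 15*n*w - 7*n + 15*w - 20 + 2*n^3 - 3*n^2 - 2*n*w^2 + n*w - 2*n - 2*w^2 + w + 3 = 2*n^3 + 10*n^2 + n*(-2*w^2 + 16*w - 16) - 2*w^2 + 16*w - 24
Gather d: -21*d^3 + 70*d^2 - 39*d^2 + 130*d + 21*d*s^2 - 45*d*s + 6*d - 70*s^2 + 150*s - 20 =-21*d^3 + 31*d^2 + d*(21*s^2 - 45*s + 136) - 70*s^2 + 150*s - 20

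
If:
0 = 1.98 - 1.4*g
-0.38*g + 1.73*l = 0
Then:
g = 1.41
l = 0.31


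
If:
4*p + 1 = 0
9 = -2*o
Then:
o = -9/2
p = -1/4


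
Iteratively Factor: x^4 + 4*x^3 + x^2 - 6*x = (x + 2)*(x^3 + 2*x^2 - 3*x) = (x - 1)*(x + 2)*(x^2 + 3*x) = (x - 1)*(x + 2)*(x + 3)*(x)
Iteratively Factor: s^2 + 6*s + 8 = (s + 4)*(s + 2)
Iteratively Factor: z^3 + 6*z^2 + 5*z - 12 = (z - 1)*(z^2 + 7*z + 12) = (z - 1)*(z + 3)*(z + 4)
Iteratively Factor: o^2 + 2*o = (o + 2)*(o)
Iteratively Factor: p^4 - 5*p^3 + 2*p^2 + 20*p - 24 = (p - 2)*(p^3 - 3*p^2 - 4*p + 12) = (p - 3)*(p - 2)*(p^2 - 4) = (p - 3)*(p - 2)*(p + 2)*(p - 2)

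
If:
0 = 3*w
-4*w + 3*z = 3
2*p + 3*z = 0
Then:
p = -3/2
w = 0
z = 1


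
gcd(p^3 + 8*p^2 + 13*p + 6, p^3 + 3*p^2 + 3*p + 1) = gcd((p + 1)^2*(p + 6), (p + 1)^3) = p^2 + 2*p + 1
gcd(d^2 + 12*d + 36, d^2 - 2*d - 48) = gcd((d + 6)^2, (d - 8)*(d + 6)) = d + 6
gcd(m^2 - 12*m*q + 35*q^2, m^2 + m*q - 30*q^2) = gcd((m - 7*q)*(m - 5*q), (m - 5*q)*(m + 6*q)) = -m + 5*q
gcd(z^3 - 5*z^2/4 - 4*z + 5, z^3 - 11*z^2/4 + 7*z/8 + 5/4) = z^2 - 13*z/4 + 5/2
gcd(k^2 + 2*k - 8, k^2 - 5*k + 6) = k - 2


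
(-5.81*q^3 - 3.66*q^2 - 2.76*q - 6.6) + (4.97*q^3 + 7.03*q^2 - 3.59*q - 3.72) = -0.84*q^3 + 3.37*q^2 - 6.35*q - 10.32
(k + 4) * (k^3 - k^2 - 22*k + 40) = k^4 + 3*k^3 - 26*k^2 - 48*k + 160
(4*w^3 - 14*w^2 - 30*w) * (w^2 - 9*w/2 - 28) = 4*w^5 - 32*w^4 - 79*w^3 + 527*w^2 + 840*w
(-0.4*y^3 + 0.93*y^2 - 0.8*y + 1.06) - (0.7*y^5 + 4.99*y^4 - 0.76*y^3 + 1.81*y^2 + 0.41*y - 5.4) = -0.7*y^5 - 4.99*y^4 + 0.36*y^3 - 0.88*y^2 - 1.21*y + 6.46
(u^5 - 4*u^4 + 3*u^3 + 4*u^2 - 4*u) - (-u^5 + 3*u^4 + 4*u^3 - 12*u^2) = 2*u^5 - 7*u^4 - u^3 + 16*u^2 - 4*u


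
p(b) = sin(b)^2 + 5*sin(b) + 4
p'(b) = 2*sin(b)*cos(b) + 5*cos(b)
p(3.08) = 4.31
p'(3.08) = -5.11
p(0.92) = 8.61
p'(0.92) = 3.99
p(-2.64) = 1.83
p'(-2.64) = -3.54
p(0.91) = 8.57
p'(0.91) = 4.04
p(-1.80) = 0.08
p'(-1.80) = -0.69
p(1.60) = 10.00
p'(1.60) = -0.20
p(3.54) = 2.21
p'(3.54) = -3.89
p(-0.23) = 2.91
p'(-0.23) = 4.42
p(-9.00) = 2.11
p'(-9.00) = -3.80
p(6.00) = 2.68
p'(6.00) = 4.26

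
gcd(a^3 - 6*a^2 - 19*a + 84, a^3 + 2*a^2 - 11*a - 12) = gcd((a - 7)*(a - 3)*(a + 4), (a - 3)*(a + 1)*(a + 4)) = a^2 + a - 12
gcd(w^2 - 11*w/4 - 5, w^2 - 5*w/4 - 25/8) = w + 5/4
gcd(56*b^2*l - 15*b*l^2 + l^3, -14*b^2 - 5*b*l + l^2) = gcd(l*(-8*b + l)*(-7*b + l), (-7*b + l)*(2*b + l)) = 7*b - l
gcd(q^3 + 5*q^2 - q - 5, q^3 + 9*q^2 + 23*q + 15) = q^2 + 6*q + 5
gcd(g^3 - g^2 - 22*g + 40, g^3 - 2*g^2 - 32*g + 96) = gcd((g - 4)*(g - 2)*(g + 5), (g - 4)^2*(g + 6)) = g - 4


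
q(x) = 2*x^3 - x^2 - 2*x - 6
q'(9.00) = 466.00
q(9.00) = 1353.00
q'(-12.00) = 886.00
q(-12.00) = -3582.00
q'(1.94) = 16.70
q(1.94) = 0.96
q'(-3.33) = 71.19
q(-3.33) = -84.28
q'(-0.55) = 0.92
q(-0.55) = -5.54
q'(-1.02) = 6.28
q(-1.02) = -7.12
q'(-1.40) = 12.56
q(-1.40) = -10.65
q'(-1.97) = 25.23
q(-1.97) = -21.23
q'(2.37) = 26.96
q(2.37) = 10.27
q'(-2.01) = 26.26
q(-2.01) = -22.26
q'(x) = 6*x^2 - 2*x - 2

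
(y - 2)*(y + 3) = y^2 + y - 6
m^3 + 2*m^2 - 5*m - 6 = (m - 2)*(m + 1)*(m + 3)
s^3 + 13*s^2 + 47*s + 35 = (s + 1)*(s + 5)*(s + 7)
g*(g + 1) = g^2 + g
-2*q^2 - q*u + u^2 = (-2*q + u)*(q + u)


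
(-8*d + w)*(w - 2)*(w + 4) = -8*d*w^2 - 16*d*w + 64*d + w^3 + 2*w^2 - 8*w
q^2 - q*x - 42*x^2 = (q - 7*x)*(q + 6*x)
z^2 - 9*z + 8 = (z - 8)*(z - 1)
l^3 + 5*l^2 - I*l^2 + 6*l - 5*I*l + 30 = (l + 5)*(l - 3*I)*(l + 2*I)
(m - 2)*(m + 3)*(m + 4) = m^3 + 5*m^2 - 2*m - 24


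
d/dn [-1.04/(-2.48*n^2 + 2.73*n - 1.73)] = (2.8392 - 5.1584*n)/(2.48*n^2 - 2.73*n + 1.73)^2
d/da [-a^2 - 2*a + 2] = -2*a - 2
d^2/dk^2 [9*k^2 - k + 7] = 18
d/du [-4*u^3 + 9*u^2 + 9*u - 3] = -12*u^2 + 18*u + 9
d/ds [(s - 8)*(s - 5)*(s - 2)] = 3*s^2 - 30*s + 66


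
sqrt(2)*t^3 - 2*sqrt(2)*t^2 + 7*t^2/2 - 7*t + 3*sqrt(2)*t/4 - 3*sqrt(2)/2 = (t - 2)*(t + 3*sqrt(2)/2)*(sqrt(2)*t + 1/2)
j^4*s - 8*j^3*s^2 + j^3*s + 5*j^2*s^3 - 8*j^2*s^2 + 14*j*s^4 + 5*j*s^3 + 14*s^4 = (j - 7*s)*(j - 2*s)*(j + s)*(j*s + s)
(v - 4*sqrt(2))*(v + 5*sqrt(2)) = v^2 + sqrt(2)*v - 40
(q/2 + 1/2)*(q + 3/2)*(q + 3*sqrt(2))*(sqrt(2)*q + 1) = sqrt(2)*q^4/2 + 5*sqrt(2)*q^3/4 + 7*q^3/2 + 9*sqrt(2)*q^2/4 + 35*q^2/4 + 21*q/4 + 15*sqrt(2)*q/4 + 9*sqrt(2)/4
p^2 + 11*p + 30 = (p + 5)*(p + 6)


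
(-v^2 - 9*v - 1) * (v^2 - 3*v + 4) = -v^4 - 6*v^3 + 22*v^2 - 33*v - 4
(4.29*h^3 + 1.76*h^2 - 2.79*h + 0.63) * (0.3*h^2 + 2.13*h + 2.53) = 1.287*h^5 + 9.6657*h^4 + 13.7655*h^3 - 1.3009*h^2 - 5.7168*h + 1.5939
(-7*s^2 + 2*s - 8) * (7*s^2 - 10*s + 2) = -49*s^4 + 84*s^3 - 90*s^2 + 84*s - 16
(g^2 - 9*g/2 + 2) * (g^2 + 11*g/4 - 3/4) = g^4 - 7*g^3/4 - 89*g^2/8 + 71*g/8 - 3/2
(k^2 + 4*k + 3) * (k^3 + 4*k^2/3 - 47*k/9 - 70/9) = k^5 + 16*k^4/3 + 28*k^3/9 - 74*k^2/3 - 421*k/9 - 70/3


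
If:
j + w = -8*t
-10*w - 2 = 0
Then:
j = 1/5 - 8*t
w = -1/5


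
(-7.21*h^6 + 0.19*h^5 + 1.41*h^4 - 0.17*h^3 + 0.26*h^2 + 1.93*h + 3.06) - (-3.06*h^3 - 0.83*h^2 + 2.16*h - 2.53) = -7.21*h^6 + 0.19*h^5 + 1.41*h^4 + 2.89*h^3 + 1.09*h^2 - 0.23*h + 5.59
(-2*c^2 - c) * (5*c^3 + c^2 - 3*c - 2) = -10*c^5 - 7*c^4 + 5*c^3 + 7*c^2 + 2*c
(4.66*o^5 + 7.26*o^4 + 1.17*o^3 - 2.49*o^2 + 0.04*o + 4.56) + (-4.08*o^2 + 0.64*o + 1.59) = 4.66*o^5 + 7.26*o^4 + 1.17*o^3 - 6.57*o^2 + 0.68*o + 6.15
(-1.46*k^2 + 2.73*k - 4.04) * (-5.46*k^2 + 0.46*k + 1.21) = 7.9716*k^4 - 15.5774*k^3 + 21.5476*k^2 + 1.4449*k - 4.8884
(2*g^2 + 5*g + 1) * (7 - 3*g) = -6*g^3 - g^2 + 32*g + 7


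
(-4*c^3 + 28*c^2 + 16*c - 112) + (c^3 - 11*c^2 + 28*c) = -3*c^3 + 17*c^2 + 44*c - 112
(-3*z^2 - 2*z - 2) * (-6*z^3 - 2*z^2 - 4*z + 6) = 18*z^5 + 18*z^4 + 28*z^3 - 6*z^2 - 4*z - 12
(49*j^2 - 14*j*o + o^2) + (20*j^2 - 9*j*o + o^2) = 69*j^2 - 23*j*o + 2*o^2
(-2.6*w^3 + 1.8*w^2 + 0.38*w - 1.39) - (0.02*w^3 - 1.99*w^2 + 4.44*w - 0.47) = -2.62*w^3 + 3.79*w^2 - 4.06*w - 0.92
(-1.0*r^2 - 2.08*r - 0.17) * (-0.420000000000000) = 0.42*r^2 + 0.8736*r + 0.0714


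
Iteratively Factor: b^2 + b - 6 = (b + 3)*(b - 2)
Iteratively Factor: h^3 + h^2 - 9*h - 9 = (h + 1)*(h^2 - 9) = (h + 1)*(h + 3)*(h - 3)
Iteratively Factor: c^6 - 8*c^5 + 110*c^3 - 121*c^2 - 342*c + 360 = (c - 4)*(c^5 - 4*c^4 - 16*c^3 + 46*c^2 + 63*c - 90) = (c - 4)*(c + 3)*(c^4 - 7*c^3 + 5*c^2 + 31*c - 30) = (c - 4)*(c - 3)*(c + 3)*(c^3 - 4*c^2 - 7*c + 10) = (c - 4)*(c - 3)*(c - 1)*(c + 3)*(c^2 - 3*c - 10) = (c - 5)*(c - 4)*(c - 3)*(c - 1)*(c + 3)*(c + 2)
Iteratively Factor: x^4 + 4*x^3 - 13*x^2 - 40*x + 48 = (x + 4)*(x^3 - 13*x + 12) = (x + 4)^2*(x^2 - 4*x + 3) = (x - 1)*(x + 4)^2*(x - 3)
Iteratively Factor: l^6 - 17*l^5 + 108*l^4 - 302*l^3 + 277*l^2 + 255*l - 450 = (l - 5)*(l^5 - 12*l^4 + 48*l^3 - 62*l^2 - 33*l + 90) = (l - 5)^2*(l^4 - 7*l^3 + 13*l^2 + 3*l - 18) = (l - 5)^2*(l + 1)*(l^3 - 8*l^2 + 21*l - 18) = (l - 5)^2*(l - 2)*(l + 1)*(l^2 - 6*l + 9) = (l - 5)^2*(l - 3)*(l - 2)*(l + 1)*(l - 3)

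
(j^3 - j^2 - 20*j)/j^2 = j - 1 - 20/j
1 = 1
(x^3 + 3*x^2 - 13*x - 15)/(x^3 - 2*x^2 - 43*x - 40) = (x - 3)/(x - 8)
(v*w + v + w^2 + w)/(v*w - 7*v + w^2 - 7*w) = (w + 1)/(w - 7)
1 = 1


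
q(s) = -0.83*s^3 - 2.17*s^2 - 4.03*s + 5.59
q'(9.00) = -244.78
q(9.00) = -811.52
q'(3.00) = -39.46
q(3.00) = -48.44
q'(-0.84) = -2.14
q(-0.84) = 7.94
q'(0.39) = -6.10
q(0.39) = 3.64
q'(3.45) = -48.64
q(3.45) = -68.22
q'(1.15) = -12.31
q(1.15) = -3.18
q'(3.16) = -42.61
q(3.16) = -55.00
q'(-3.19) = -15.52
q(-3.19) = 23.31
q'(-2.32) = -7.36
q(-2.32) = 13.62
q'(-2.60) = -9.58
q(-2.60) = 15.99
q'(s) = -2.49*s^2 - 4.34*s - 4.03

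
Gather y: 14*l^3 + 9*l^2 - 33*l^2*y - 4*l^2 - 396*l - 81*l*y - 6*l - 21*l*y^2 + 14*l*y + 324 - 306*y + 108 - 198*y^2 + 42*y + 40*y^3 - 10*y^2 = 14*l^3 + 5*l^2 - 402*l + 40*y^3 + y^2*(-21*l - 208) + y*(-33*l^2 - 67*l - 264) + 432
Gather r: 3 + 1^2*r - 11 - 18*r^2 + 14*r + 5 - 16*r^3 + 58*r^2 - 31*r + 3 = -16*r^3 + 40*r^2 - 16*r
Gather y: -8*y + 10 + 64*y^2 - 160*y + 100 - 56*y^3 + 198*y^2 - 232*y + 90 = -56*y^3 + 262*y^2 - 400*y + 200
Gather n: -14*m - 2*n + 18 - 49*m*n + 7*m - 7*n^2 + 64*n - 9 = -7*m - 7*n^2 + n*(62 - 49*m) + 9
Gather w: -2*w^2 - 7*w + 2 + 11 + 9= -2*w^2 - 7*w + 22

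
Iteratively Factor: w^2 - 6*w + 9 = (w - 3)*(w - 3)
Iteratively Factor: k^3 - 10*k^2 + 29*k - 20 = (k - 4)*(k^2 - 6*k + 5) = (k - 4)*(k - 1)*(k - 5)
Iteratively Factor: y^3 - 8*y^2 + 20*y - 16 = (y - 2)*(y^2 - 6*y + 8) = (y - 2)^2*(y - 4)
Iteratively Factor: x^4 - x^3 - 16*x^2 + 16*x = (x + 4)*(x^3 - 5*x^2 + 4*x) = x*(x + 4)*(x^2 - 5*x + 4) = x*(x - 1)*(x + 4)*(x - 4)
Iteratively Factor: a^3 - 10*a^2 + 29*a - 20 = (a - 4)*(a^2 - 6*a + 5) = (a - 5)*(a - 4)*(a - 1)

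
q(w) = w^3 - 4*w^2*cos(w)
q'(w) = 4*w^2*sin(w) + 3*w^2 - 8*w*cos(w)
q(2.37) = 29.42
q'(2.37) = 46.11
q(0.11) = -0.05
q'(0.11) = -0.83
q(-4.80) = -118.66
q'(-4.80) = 164.29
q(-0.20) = -0.16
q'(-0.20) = 1.66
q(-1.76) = -3.12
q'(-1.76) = -5.52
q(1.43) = 1.78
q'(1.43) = 12.63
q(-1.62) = -3.74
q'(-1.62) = -3.25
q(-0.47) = -0.89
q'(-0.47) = 3.61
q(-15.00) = -2691.28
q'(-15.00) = -1.42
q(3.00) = 62.64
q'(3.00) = 55.84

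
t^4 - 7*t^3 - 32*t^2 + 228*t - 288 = (t - 8)*(t - 3)*(t - 2)*(t + 6)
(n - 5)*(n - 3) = n^2 - 8*n + 15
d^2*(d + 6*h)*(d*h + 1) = d^4*h + 6*d^3*h^2 + d^3 + 6*d^2*h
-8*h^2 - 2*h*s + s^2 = (-4*h + s)*(2*h + s)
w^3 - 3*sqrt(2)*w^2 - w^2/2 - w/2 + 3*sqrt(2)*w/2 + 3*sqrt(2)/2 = (w - 1)*(w + 1/2)*(w - 3*sqrt(2))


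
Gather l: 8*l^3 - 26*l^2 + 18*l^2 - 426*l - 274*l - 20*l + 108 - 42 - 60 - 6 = 8*l^3 - 8*l^2 - 720*l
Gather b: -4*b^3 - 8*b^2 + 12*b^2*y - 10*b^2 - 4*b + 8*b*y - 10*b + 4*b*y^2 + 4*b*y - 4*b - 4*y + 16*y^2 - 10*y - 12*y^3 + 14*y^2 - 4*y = -4*b^3 + b^2*(12*y - 18) + b*(4*y^2 + 12*y - 18) - 12*y^3 + 30*y^2 - 18*y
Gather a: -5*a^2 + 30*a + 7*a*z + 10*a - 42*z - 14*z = -5*a^2 + a*(7*z + 40) - 56*z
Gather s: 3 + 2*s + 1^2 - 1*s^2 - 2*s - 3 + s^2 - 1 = 0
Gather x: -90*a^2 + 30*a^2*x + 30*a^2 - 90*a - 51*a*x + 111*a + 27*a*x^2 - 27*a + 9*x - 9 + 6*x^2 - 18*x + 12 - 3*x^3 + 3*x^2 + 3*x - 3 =-60*a^2 - 6*a - 3*x^3 + x^2*(27*a + 9) + x*(30*a^2 - 51*a - 6)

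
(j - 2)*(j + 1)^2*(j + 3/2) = j^4 + 3*j^3/2 - 3*j^2 - 13*j/2 - 3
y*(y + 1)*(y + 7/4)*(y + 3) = y^4 + 23*y^3/4 + 10*y^2 + 21*y/4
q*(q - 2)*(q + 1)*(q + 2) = q^4 + q^3 - 4*q^2 - 4*q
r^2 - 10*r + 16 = (r - 8)*(r - 2)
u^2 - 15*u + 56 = (u - 8)*(u - 7)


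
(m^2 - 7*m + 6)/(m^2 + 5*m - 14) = (m^2 - 7*m + 6)/(m^2 + 5*m - 14)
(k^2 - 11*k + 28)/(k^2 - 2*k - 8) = (k - 7)/(k + 2)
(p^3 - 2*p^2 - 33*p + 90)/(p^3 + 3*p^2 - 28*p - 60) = (p - 3)/(p + 2)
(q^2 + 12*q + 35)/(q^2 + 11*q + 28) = (q + 5)/(q + 4)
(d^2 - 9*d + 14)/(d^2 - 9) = (d^2 - 9*d + 14)/(d^2 - 9)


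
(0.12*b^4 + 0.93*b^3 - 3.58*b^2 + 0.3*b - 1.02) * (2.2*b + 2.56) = 0.264*b^5 + 2.3532*b^4 - 5.4952*b^3 - 8.5048*b^2 - 1.476*b - 2.6112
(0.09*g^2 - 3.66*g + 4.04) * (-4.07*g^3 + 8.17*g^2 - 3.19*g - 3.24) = -0.3663*g^5 + 15.6315*g^4 - 46.6321*g^3 + 44.3906*g^2 - 1.0292*g - 13.0896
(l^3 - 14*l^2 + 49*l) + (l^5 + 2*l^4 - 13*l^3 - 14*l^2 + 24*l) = l^5 + 2*l^4 - 12*l^3 - 28*l^2 + 73*l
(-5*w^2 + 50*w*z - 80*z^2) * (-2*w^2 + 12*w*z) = 10*w^4 - 160*w^3*z + 760*w^2*z^2 - 960*w*z^3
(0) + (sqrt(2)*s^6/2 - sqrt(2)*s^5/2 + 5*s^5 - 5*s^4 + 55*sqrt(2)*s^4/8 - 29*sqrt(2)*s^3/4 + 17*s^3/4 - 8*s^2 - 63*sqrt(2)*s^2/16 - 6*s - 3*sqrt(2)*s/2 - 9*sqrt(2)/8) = sqrt(2)*s^6/2 - sqrt(2)*s^5/2 + 5*s^5 - 5*s^4 + 55*sqrt(2)*s^4/8 - 29*sqrt(2)*s^3/4 + 17*s^3/4 - 8*s^2 - 63*sqrt(2)*s^2/16 - 6*s - 3*sqrt(2)*s/2 - 9*sqrt(2)/8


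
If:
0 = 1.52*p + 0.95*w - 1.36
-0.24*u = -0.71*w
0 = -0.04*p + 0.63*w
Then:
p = 0.86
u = 0.16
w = 0.05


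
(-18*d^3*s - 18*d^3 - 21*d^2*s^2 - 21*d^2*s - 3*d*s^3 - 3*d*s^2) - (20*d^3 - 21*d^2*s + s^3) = -18*d^3*s - 38*d^3 - 21*d^2*s^2 - 3*d*s^3 - 3*d*s^2 - s^3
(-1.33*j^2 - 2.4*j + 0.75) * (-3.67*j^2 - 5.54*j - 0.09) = 4.8811*j^4 + 16.1762*j^3 + 10.6632*j^2 - 3.939*j - 0.0675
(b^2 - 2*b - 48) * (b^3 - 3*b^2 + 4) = b^5 - 5*b^4 - 42*b^3 + 148*b^2 - 8*b - 192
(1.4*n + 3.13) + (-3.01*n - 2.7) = 0.43 - 1.61*n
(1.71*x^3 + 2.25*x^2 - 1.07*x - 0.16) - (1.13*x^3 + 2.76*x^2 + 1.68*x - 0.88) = 0.58*x^3 - 0.51*x^2 - 2.75*x + 0.72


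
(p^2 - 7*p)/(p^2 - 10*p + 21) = p/(p - 3)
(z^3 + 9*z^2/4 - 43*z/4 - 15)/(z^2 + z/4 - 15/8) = 2*(4*z^3 + 9*z^2 - 43*z - 60)/(8*z^2 + 2*z - 15)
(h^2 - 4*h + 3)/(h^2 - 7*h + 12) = (h - 1)/(h - 4)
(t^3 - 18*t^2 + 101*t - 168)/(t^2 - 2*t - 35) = (t^2 - 11*t + 24)/(t + 5)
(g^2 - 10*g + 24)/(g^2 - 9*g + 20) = (g - 6)/(g - 5)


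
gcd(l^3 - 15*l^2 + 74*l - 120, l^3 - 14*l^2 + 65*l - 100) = l^2 - 9*l + 20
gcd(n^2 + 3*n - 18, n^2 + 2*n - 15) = n - 3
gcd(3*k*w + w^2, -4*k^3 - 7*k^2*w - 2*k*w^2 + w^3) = 1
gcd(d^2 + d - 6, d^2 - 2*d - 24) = 1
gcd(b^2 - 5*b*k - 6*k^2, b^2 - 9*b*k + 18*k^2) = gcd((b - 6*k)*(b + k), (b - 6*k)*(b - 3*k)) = b - 6*k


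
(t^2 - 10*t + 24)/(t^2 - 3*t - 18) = (t - 4)/(t + 3)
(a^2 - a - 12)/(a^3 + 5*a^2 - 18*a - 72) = 1/(a + 6)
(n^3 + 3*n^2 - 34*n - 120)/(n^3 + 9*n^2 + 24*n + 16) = (n^2 - n - 30)/(n^2 + 5*n + 4)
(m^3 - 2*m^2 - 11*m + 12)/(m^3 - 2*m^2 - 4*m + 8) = (m^3 - 2*m^2 - 11*m + 12)/(m^3 - 2*m^2 - 4*m + 8)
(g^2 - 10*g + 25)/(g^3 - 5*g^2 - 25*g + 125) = 1/(g + 5)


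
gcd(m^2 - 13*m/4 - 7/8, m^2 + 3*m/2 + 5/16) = m + 1/4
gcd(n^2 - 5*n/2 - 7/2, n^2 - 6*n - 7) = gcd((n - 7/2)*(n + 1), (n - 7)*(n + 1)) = n + 1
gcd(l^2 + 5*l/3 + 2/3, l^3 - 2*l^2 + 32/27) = l + 2/3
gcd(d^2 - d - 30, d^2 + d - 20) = d + 5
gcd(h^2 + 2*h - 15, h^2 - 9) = h - 3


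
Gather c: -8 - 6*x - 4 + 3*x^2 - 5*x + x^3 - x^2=x^3 + 2*x^2 - 11*x - 12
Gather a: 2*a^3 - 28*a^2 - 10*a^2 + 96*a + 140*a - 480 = 2*a^3 - 38*a^2 + 236*a - 480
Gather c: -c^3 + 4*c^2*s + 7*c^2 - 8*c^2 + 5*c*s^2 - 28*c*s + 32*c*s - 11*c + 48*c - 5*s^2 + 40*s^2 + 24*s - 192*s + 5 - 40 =-c^3 + c^2*(4*s - 1) + c*(5*s^2 + 4*s + 37) + 35*s^2 - 168*s - 35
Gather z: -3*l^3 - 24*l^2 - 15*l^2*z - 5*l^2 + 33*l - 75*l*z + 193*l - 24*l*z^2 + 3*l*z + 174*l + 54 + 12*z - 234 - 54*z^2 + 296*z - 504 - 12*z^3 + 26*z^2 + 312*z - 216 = -3*l^3 - 29*l^2 + 400*l - 12*z^3 + z^2*(-24*l - 28) + z*(-15*l^2 - 72*l + 620) - 900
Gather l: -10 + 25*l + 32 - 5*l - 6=20*l + 16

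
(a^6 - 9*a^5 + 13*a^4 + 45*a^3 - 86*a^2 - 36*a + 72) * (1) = a^6 - 9*a^5 + 13*a^4 + 45*a^3 - 86*a^2 - 36*a + 72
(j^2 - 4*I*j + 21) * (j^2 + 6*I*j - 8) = j^4 + 2*I*j^3 + 37*j^2 + 158*I*j - 168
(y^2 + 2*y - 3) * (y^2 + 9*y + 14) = y^4 + 11*y^3 + 29*y^2 + y - 42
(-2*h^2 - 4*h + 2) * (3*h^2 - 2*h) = -6*h^4 - 8*h^3 + 14*h^2 - 4*h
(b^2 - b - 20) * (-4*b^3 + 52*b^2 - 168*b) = -4*b^5 + 56*b^4 - 140*b^3 - 872*b^2 + 3360*b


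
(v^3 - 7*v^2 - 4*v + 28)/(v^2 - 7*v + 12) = (v^3 - 7*v^2 - 4*v + 28)/(v^2 - 7*v + 12)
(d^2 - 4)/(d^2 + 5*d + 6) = (d - 2)/(d + 3)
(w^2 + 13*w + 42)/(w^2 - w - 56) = (w + 6)/(w - 8)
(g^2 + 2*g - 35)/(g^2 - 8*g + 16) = (g^2 + 2*g - 35)/(g^2 - 8*g + 16)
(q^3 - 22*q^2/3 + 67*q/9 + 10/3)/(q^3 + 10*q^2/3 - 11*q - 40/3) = (9*q^3 - 66*q^2 + 67*q + 30)/(3*(3*q^3 + 10*q^2 - 33*q - 40))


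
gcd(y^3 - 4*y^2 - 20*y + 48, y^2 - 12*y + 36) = y - 6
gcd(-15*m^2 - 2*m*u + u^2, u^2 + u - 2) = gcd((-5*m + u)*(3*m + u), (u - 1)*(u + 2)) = 1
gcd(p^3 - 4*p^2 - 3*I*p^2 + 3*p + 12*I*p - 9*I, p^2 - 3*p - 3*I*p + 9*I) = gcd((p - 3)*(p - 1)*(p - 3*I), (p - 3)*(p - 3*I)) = p^2 + p*(-3 - 3*I) + 9*I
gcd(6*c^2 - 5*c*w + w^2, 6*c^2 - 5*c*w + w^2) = 6*c^2 - 5*c*w + w^2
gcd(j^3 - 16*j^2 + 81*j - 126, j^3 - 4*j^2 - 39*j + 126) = j^2 - 10*j + 21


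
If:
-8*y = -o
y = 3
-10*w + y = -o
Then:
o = 24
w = 27/10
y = 3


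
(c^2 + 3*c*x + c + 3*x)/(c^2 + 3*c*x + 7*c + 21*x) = (c + 1)/(c + 7)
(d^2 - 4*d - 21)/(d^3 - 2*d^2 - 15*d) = (d - 7)/(d*(d - 5))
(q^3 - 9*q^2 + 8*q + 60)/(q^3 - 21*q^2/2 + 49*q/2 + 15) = 2*(q + 2)/(2*q + 1)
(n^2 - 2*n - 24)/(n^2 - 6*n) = (n + 4)/n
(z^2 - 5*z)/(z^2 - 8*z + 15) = z/(z - 3)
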